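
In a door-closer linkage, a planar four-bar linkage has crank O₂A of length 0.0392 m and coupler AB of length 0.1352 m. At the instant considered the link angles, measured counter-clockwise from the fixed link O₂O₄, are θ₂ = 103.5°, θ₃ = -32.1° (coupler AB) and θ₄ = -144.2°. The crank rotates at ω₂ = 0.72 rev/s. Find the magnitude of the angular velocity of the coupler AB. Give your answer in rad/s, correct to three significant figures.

ω₂ = 4.524 rad/s (from 0.72 rev/s).
Differentiating the loop-closure r₂e^{iθ₂}+r₃e^{iθ₃}=r₁+r₄e^{iθ₄} gives r₂ω₂e^{iθ₂}+r₃ω₃e^{iθ₃}=r₄ω₄e^{iθ₄}.
Eliminating the other unknown: ω₃ = r₂ω₂ sin(θ₄−θ₂) / [r₃ sin(θ₃−θ₄)].
Numerator sine = +0.92521; denominator sine = +0.92653.
Result = 0.0392·4.524·(+0.92521) / (0.1352·(+0.92653)) = +1.3098 rad/s; magnitude 1.3098 rad/s.

1.31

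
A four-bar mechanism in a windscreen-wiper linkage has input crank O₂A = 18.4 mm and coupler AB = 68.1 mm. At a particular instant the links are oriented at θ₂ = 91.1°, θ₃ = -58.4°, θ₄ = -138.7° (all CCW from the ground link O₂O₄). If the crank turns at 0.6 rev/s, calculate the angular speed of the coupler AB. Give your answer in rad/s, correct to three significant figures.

0.789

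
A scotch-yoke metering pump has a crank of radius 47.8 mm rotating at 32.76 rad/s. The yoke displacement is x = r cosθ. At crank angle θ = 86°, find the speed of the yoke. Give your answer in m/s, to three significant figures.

1.56

ω = 32.76 rad/s
x = r cosθ ⇒ ẋ = −rω sinθ.
|v| = rω|sinθ| = 0.0478·32.76·|sin 86°| = 1.5621 m/s.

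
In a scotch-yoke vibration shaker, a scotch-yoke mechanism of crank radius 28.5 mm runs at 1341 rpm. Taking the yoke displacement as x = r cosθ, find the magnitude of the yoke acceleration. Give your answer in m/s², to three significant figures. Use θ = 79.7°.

100

ω = 140.4 rad/s (from 1341 rpm).
x = r cosθ ⇒ ẍ = −rω² cosθ (ω constant).
|a| = rω²|cosθ| = 0.0285·(140.4)²·|cos 79.7°| = 100.49 m/s².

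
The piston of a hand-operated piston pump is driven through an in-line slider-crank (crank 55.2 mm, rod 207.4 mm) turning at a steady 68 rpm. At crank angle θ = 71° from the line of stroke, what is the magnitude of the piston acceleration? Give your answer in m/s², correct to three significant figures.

ω = 2π·68/60 = 7.121 rad/s
x(θ) = r cosθ + √(L² − r² sin²θ); with ω constant, a = ω²·d²x/dθ².
d²x/dθ² = −r cosθ − r²(cos2θ)/√u − r⁴ sin²2θ/(4u^{3/2}),  u = L² − r² sin²θ = 0.0402907 m².
Substituting r = 0.0552 m, L = 0.2074 m, θ = 71°: d²x/dθ² = -0.006118 m.
a = ω²·d²x/dθ² = (7.121)²·(-0.006118) = -0.31023 m/s²;  |a| = 0.31023 m/s².

0.310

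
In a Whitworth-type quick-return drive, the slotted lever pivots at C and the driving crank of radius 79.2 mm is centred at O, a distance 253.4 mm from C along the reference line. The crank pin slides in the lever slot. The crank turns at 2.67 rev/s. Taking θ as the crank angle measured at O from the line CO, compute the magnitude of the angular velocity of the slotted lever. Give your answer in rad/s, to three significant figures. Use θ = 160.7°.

6.52

ω = 16.78 rad/s (from 2.67 rev/s).
Crank pin A relative to C: A = (d + r cosθ, r sinθ); lever angle φ = atan2(r sinθ, d + r cosθ).
Differentiating tanφ: φ̇ = rω(d cosθ + r)/(d² + r² + 2dr cosθ).
d² + r² + 2dr cosθ = |CA|² = 0.0326014 m²;  d cosθ + r = -0.15996 m.
|ω_lever| = |0.0792·16.78·-0.15996| / 0.0326014 = 6.5191 rad/s.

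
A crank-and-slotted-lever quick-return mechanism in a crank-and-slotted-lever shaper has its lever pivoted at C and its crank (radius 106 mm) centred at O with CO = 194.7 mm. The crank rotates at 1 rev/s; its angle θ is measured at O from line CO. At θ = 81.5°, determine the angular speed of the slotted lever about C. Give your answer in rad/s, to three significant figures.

1.62

ω = 6.283 rad/s (from 1 rev/s).
Crank pin A relative to C: A = (d + r cosθ, r sinθ); lever angle φ = atan2(r sinθ, d + r cosθ).
Differentiating tanφ: φ̇ = rω(d cosθ + r)/(d² + r² + 2dr cosθ).
d² + r² + 2dr cosθ = |CA|² = 0.0552451 m²;  d cosθ + r = +0.13478 m.
|ω_lever| = |0.106·6.283·+0.13478| / 0.0552451 = 1.6248 rad/s.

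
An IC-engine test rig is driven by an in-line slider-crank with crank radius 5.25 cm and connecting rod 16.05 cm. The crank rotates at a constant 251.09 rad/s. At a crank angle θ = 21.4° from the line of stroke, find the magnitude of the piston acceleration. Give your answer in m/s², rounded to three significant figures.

3900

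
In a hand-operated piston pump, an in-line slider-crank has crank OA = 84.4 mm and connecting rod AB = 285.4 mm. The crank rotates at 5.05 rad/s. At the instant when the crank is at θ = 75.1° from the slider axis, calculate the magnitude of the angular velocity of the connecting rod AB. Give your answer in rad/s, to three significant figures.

ω = 5.05 rad/s
The rod makes angle φ with the slider axis where L sinφ = r sinθ; differentiating, L cosφ·φ̇ = r ω cosθ.
L cosφ = √(L² − r² sin²θ) = 0.2735 m.
|ω_rod| = r ω |cosθ| / √(L² − r² sin²θ) = 0.0844·5.05·0.25713/0.2735 = 0.40072 rad/s.

0.401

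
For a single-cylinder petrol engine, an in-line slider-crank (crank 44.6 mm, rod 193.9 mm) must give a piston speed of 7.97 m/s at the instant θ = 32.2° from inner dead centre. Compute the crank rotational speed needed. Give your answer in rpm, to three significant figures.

For an in-line slider-crank, |v_piston| = rω|sinθ|·[1 + r cosθ/√(L² − r² sin²θ)].
With r = 0.0446 m, L = 0.1939 m, θ = 32.2°: the bracketed kinematic factor |dx/dθ| = 0.028427 m.
ω = v/|dx/dθ| = 7.97/0.028427 = 280.36 rad/s.
N = 60ω/(2π) = 2677.3 rpm.

2680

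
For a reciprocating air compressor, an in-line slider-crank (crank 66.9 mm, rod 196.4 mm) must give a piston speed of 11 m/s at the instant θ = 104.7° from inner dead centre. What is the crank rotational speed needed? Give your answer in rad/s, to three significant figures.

187

For an in-line slider-crank, |v_piston| = rω|sinθ|·[1 + r cosθ/√(L² − r² sin²θ)].
With r = 0.0669 m, L = 0.1964 m, θ = 104.7°: the bracketed kinematic factor |dx/dθ| = 0.058786 m.
ω = v/|dx/dθ| = 11/0.058786 = 187.12 rad/s.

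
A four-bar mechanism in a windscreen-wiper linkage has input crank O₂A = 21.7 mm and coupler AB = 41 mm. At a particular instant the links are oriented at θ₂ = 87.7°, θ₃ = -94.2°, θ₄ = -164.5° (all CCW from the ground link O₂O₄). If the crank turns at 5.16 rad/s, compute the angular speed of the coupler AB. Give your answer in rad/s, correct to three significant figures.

ω₂ = 5.16 rad/s
Differentiating the loop-closure r₂e^{iθ₂}+r₃e^{iθ₃}=r₁+r₄e^{iθ₄} gives r₂ω₂e^{iθ₂}+r₃ω₃e^{iθ₃}=r₄ω₄e^{iθ₄}.
Eliminating the other unknown: ω₃ = r₂ω₂ sin(θ₄−θ₂) / [r₃ sin(θ₃−θ₄)].
Numerator sine = +0.95213; denominator sine = +0.94147.
Result = 0.0217·5.16·(+0.95213) / (0.041·(+0.94147)) = +2.7619 rad/s; magnitude 2.7619 rad/s.

2.76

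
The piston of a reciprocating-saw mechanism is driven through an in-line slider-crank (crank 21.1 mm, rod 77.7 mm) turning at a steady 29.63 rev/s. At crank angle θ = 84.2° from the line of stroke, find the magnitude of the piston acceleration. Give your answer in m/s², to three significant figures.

128

ω = 2π·29.6 = 186.2 rad/s
x(θ) = r cosθ + √(L² − r² sin²θ); with ω constant, a = ω²·d²x/dθ².
d²x/dθ² = −r cosθ − r²(cos2θ)/√u − r⁴ sin²2θ/(4u^{3/2}),  u = L² − r² sin²θ = 0.00559663 m².
Substituting r = 0.0211 m, L = 0.0777 m, θ = 84.2°: d²x/dθ² = +0.0036925 m.
a = ω²·d²x/dθ² = (186.2)²·(+0.0036925) = +127.98 m/s²;  |a| = 127.98 m/s².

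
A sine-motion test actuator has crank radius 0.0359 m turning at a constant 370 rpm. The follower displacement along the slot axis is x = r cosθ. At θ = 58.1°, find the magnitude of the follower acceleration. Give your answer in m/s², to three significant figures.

28.5

ω = 38.75 rad/s (from 370 rpm).
x = r cosθ ⇒ ẍ = −rω² cosθ (ω constant).
|a| = rω²|cosθ| = 0.0359·(38.75)²·|cos 58.1°| = 28.481 m/s².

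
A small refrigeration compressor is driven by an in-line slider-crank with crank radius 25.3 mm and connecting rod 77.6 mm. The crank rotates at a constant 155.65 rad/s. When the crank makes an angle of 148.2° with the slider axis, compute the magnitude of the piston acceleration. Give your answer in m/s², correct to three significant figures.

ω = 155.7 rad/s
x(θ) = r cosθ + √(L² − r² sin²θ); with ω constant, a = ω²·d²x/dθ².
d²x/dθ² = −r cosθ − r²(cos2θ)/√u − r⁴ sin²2θ/(4u^{3/2}),  u = L² − r² sin²θ = 0.00584402 m².
Substituting r = 0.0253 m, L = 0.0776 m, θ = 148.2°: d²x/dθ² = +0.017595 m.
a = ω²·d²x/dθ² = (155.7)²·(+0.017595) = +426.28 m/s²;  |a| = 426.28 m/s².

426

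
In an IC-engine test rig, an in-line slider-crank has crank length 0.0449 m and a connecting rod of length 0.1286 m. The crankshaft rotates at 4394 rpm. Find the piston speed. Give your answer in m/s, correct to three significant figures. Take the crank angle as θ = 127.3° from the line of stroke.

12.8

ω = 2π·4394/60 = 460.1 rad/s
For an in-line slider-crank, x = r cosθ + √(L² − r² sin²θ), so v = −rω sinθ·[1 + r cosθ/√(L² − r² sin²θ)].
With r = 0.0449 m, L = 0.1286 m, θ = 127.3°: √(L² − r² sin²θ) = 0.12354 m.
v = −0.0449·460.1·0.79547·[1 + 0.0449·-0.60599/0.12354] = -12.815 m/s.
|v| = 12.815 m/s.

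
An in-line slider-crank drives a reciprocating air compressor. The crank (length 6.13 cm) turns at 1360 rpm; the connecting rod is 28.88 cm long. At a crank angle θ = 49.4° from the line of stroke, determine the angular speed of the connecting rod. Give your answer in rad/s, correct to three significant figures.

ω = 142.4 rad/s (converted from 1360 rpm).
The rod makes angle φ with the slider axis where L sinφ = r sinθ; differentiating, L cosφ·φ̇ = r ω cosθ.
L cosφ = √(L² − r² sin²θ) = 0.28502 m.
|ω_rod| = r ω |cosθ| / √(L² − r² sin²θ) = 0.0613·142.4·0.65077/0.28502 = 19.933 rad/s.

19.9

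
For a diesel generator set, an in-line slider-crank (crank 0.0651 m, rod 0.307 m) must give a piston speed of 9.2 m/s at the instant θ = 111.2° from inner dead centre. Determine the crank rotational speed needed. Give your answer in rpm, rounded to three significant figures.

1570

For an in-line slider-crank, |v_piston| = rω|sinθ|·[1 + r cosθ/√(L² − r² sin²θ)].
With r = 0.0651 m, L = 0.307 m, θ = 111.2°: the bracketed kinematic factor |dx/dθ| = 0.055946 m.
ω = v/|dx/dθ| = 9.2/0.055946 = 164.44 rad/s.
N = 60ω/(2π) = 1570.3 rpm.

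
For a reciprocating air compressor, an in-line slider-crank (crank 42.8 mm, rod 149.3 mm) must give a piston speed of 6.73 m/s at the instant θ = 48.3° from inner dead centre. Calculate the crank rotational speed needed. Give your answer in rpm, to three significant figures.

1680

For an in-line slider-crank, |v_piston| = rω|sinθ|·[1 + r cosθ/√(L² − r² sin²θ)].
With r = 0.0428 m, L = 0.1493 m, θ = 48.3°: the bracketed kinematic factor |dx/dθ| = 0.038195 m.
ω = v/|dx/dθ| = 6.73/0.038195 = 176.2 rad/s.
N = 60ω/(2π) = 1682.6 rpm.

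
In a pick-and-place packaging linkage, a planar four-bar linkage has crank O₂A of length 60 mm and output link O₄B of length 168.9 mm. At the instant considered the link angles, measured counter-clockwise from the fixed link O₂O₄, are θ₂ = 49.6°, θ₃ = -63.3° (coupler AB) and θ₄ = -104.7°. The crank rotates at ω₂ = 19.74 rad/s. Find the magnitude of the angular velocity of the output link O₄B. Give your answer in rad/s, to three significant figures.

ω₂ = 19.74 rad/s
Differentiating the loop-closure r₂e^{iθ₂}+r₃e^{iθ₃}=r₁+r₄e^{iθ₄} gives r₂ω₂e^{iθ₂}+r₃ω₃e^{iθ₃}=r₄ω₄e^{iθ₄}.
Eliminating the other unknown: ω₄ = r₂ω₂ sin(θ₂−θ₃) / [r₄ sin(θ₄−θ₃)].
Numerator sine = +0.92119; denominator sine = -0.66131.
Result = 0.06·19.74·(+0.92119) / (0.1689·(-0.66131)) = -9.7681 rad/s; magnitude 9.7681 rad/s.

9.77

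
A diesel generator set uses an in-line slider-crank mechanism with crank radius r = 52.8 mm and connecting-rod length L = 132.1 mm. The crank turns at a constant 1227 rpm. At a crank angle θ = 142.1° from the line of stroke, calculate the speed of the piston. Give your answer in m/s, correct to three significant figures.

2.81

ω = 2π·1227/60 = 128.5 rad/s
For an in-line slider-crank, x = r cosθ + √(L² − r² sin²θ), so v = −rω sinθ·[1 + r cosθ/√(L² − r² sin²θ)].
With r = 0.0528 m, L = 0.1321 m, θ = 142.1°: √(L² − r² sin²θ) = 0.12806 m.
v = −0.0528·128.5·0.61429·[1 + 0.0528·-0.78908/0.12806] = -2.8116 m/s.
|v| = 2.8116 m/s.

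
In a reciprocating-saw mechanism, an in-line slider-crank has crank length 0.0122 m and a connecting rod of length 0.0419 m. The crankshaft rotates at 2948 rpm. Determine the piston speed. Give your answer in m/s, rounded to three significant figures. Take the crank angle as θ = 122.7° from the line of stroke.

2.66

ω = 2π·2948/60 = 308.7 rad/s
For an in-line slider-crank, x = r cosθ + √(L² − r² sin²θ), so v = −rω sinθ·[1 + r cosθ/√(L² − r² sin²θ)].
With r = 0.0122 m, L = 0.0419 m, θ = 122.7°: √(L² − r² sin²θ) = 0.040623 m.
v = −0.0122·308.7·0.84151·[1 + 0.0122·-0.54024/0.040623] = -2.6552 m/s.
|v| = 2.6552 m/s.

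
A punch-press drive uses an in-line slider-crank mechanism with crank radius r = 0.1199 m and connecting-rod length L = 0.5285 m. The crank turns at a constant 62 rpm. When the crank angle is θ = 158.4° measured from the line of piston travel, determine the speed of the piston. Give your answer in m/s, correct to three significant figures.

0.226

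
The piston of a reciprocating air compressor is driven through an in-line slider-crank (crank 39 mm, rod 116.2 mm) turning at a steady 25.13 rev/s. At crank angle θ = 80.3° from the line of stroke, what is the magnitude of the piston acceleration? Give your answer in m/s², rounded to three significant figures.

ω = 2π·25.1 = 157.9 rad/s
x(θ) = r cosθ + √(L² − r² sin²θ); with ω constant, a = ω²·d²x/dθ².
d²x/dθ² = −r cosθ − r²(cos2θ)/√u − r⁴ sin²2θ/(4u^{3/2}),  u = L² − r² sin²θ = 0.0120246 m².
Substituting r = 0.039 m, L = 0.1162 m, θ = 80.3°: d²x/dθ² = +0.0064635 m.
a = ω²·d²x/dθ² = (157.9)²·(+0.0064635) = +161.14 m/s²;  |a| = 161.14 m/s².

161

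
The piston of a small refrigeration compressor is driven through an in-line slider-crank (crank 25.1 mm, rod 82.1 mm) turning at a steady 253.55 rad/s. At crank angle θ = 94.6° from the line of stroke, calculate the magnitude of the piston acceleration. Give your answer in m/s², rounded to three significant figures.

640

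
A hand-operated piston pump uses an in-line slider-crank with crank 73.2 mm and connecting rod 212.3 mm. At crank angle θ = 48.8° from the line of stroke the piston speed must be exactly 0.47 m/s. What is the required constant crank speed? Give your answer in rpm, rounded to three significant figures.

For an in-line slider-crank, |v_piston| = rω|sinθ|·[1 + r cosθ/√(L² − r² sin²θ)].
With r = 0.0732 m, L = 0.2123 m, θ = 48.8°: the bracketed kinematic factor |dx/dθ| = 0.068029 m.
ω = v/|dx/dθ| = 0.47/0.068029 = 6.9088 rad/s.
N = 60ω/(2π) = 65.974 rpm.

66.0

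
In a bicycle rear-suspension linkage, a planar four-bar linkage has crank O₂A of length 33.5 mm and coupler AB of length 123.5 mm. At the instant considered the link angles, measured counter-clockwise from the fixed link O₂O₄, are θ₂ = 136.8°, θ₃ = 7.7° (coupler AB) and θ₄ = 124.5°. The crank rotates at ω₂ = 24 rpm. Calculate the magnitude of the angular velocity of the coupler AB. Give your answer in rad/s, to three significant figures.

0.163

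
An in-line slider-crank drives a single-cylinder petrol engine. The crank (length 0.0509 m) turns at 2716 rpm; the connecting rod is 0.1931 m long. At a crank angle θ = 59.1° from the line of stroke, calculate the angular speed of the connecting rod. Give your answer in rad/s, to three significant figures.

ω = 284.4 rad/s (converted from 2716 rpm).
The rod makes angle φ with the slider axis where L sinφ = r sinθ; differentiating, L cosφ·φ̇ = r ω cosθ.
L cosφ = √(L² − r² sin²θ) = 0.1881 m.
|ω_rod| = r ω |cosθ| / √(L² − r² sin²θ) = 0.0509·284.4·0.51354/0.1881 = 39.525 rad/s.

39.5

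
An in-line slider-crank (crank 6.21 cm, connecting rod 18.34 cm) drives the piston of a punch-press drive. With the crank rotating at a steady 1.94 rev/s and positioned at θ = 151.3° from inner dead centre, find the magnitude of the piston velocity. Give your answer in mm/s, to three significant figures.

254

ω = 2π·1.94 = 12.19 rad/s
For an in-line slider-crank, x = r cosθ + √(L² − r² sin²θ), so v = −rω sinθ·[1 + r cosθ/√(L² − r² sin²θ)].
With r = 0.0621 m, L = 0.1834 m, θ = 151.3°: √(L² − r² sin²θ) = 0.18096 m.
v = −0.0621·12.19·0.48022·[1 + 0.0621·-0.87715/0.18096] = -0.25409 m/s.
|v| = 0.25409 m/s = 254.09 mm/s.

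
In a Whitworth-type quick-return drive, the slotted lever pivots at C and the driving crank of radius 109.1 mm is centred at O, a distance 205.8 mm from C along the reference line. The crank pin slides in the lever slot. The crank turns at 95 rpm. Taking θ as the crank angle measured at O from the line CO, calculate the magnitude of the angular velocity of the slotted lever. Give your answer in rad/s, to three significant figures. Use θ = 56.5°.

3.06

ω = 9.948 rad/s (from 95 rpm).
Crank pin A relative to C: A = (d + r cosθ, r sinθ); lever angle φ = atan2(r sinθ, d + r cosθ).
Differentiating tanφ: φ̇ = rω(d cosθ + r)/(d² + r² + 2dr cosθ).
d² + r² + 2dr cosθ = |CA|² = 0.0790415 m²;  d cosθ + r = +0.22269 m.
|ω_lever| = |0.1091·9.948·+0.22269| / 0.0790415 = 3.0579 rad/s.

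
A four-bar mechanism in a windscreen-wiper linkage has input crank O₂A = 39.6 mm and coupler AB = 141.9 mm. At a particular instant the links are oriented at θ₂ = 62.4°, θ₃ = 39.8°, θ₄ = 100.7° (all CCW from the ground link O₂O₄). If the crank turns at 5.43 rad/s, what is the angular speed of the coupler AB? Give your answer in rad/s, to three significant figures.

ω₂ = 5.43 rad/s
Differentiating the loop-closure r₂e^{iθ₂}+r₃e^{iθ₃}=r₁+r₄e^{iθ₄} gives r₂ω₂e^{iθ₂}+r₃ω₃e^{iθ₃}=r₄ω₄e^{iθ₄}.
Eliminating the other unknown: ω₃ = r₂ω₂ sin(θ₄−θ₂) / [r₃ sin(θ₃−θ₄)].
Numerator sine = +0.61978; denominator sine = -0.87377.
Result = 0.0396·5.43·(+0.61978) / (0.1419·(-0.87377)) = -1.0749 rad/s; magnitude 1.0749 rad/s.

1.07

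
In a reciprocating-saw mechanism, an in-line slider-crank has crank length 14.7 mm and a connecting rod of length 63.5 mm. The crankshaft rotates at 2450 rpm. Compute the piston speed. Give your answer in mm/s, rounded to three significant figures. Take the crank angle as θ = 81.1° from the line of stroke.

3860

ω = 2π·2450/60 = 256.6 rad/s
For an in-line slider-crank, x = r cosθ + √(L² − r² sin²θ), so v = −rω sinθ·[1 + r cosθ/√(L² − r² sin²θ)].
With r = 0.0147 m, L = 0.0635 m, θ = 81.1°: √(L² − r² sin²θ) = 0.061817 m.
v = −0.0147·256.6·0.98796·[1 + 0.0147·0.15471/0.061817] = -3.8632 m/s.
|v| = 3.8632 m/s = 3863.2 mm/s.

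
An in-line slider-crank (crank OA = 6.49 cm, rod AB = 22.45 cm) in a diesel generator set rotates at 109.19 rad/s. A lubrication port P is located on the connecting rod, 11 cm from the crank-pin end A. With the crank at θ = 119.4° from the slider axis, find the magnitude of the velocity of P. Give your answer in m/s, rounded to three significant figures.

6.00

ω = 109.2 rad/s.  Crank-pin speed |V_A| = rω = 7.0864 m/s, perpendicular to OA.
Rod angle: sinφ = −(r/L) sinθ ⇒ φ = -14.587°; ω_rod = −rω cosθ/√(L²−r²sin²θ) = +16.012 rad/s.
V_P = V_A + ω_rod × AP, with AP = 0.11 m along the rod.
Components: V_Px = −rω sinθ − a·ω_rod·sinφ = -5.7302 m/s;  V_Py = rω cosθ + a·ω_rod·cosφ = -1.7742 m/s.
|V_P| = √(V_Px² + V_Py²) = 5.9986 m/s.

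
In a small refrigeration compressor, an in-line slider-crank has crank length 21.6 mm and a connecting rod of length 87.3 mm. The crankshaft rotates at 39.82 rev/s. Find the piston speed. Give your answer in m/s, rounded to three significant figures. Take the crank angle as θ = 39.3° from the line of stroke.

ω = 2π·39.8 = 250.2 rad/s
For an in-line slider-crank, x = r cosθ + √(L² − r² sin²θ), so v = −rω sinθ·[1 + r cosθ/√(L² − r² sin²θ)].
With r = 0.0216 m, L = 0.0873 m, θ = 39.3°: √(L² − r² sin²θ) = 0.086221 m.
v = −0.0216·250.2·0.63338·[1 + 0.0216·0.77384/0.086221] = -4.0865 m/s.
|v| = 4.0865 m/s.

4.09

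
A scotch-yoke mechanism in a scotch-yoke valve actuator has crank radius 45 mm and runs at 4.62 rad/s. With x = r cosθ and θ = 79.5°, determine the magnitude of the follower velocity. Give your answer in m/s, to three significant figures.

0.204

ω = 4.62 rad/s
x = r cosθ ⇒ ẋ = −rω sinθ.
|v| = rω|sinθ| = 0.045·4.62·|sin 79.5°| = 0.20442 m/s.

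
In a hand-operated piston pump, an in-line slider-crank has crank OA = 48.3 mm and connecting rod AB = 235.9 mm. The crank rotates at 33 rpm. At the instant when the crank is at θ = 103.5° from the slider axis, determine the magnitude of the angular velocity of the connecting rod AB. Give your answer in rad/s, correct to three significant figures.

ω = 3.456 rad/s (converted from 33 rpm).
The rod makes angle φ with the slider axis where L sinφ = r sinθ; differentiating, L cosφ·φ̇ = r ω cosθ.
L cosφ = √(L² − r² sin²θ) = 0.23118 m.
|ω_rod| = r ω |cosθ| / √(L² − r² sin²θ) = 0.0483·3.456·0.23345/0.23118 = 0.16855 rad/s.

0.169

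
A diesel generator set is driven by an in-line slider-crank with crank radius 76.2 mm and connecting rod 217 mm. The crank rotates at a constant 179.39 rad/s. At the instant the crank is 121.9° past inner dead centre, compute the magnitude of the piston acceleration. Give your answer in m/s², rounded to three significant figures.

ω = 179.4 rad/s
x(θ) = r cosθ + √(L² − r² sin²θ); with ω constant, a = ω²·d²x/dθ².
d²x/dθ² = −r cosθ − r²(cos2θ)/√u − r⁴ sin²2θ/(4u^{3/2}),  u = L² − r² sin²θ = 0.042904 m².
Substituting r = 0.0762 m, L = 0.217 m, θ = 121.9°: d²x/dθ² = +0.05188 m.
a = ω²·d²x/dθ² = (179.4)²·(+0.05188) = +1669.5 m/s²;  |a| = 1669.5 m/s².

1670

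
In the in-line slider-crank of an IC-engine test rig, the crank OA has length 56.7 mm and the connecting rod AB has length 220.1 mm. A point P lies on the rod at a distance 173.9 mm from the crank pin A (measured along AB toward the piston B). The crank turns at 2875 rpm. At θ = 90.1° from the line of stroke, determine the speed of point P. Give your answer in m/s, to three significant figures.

17.1

ω = 301.1 rad/s.  Crank-pin speed |V_A| = rω = 17.071 m/s, perpendicular to OA.
Rod angle: sinφ = −(r/L) sinθ ⇒ φ = -14.928°; ω_rod = −rω cosθ/√(L²−r²sin²θ) = +0.14009 rad/s.
V_P = V_A + ω_rod × AP, with AP = 0.1739 m along the rod.
Components: V_Px = −rω sinθ − a·ω_rod·sinφ = -17.064 m/s;  V_Py = rω cosθ + a·ω_rod·cosφ = -0.0062539 m/s.
|V_P| = √(V_Px² + V_Py²) = 17.064 m/s.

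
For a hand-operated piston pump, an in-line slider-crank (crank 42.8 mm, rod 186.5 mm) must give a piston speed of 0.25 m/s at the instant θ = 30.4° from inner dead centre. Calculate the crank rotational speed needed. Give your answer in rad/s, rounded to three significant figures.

For an in-line slider-crank, |v_piston| = rω|sinθ|·[1 + r cosθ/√(L² − r² sin²θ)].
With r = 0.0428 m, L = 0.1865 m, θ = 30.4°: the bracketed kinematic factor |dx/dθ| = 0.025974 m.
ω = v/|dx/dθ| = 0.25/0.025974 = 9.6248 rad/s.

9.62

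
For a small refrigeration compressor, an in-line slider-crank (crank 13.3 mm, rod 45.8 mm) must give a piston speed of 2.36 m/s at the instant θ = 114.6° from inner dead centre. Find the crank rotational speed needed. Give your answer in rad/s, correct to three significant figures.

For an in-line slider-crank, |v_piston| = rω|sinθ|·[1 + r cosθ/√(L² − r² sin²θ)].
With r = 0.0133 m, L = 0.0458 m, θ = 114.6°: the bracketed kinematic factor |dx/dθ| = 0.010577 m.
ω = v/|dx/dθ| = 2.36/0.010577 = 223.12 rad/s.

223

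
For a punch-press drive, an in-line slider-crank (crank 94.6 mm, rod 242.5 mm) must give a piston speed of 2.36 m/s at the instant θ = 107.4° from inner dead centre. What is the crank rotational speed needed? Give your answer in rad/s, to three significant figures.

For an in-line slider-crank, |v_piston| = rω|sinθ|·[1 + r cosθ/√(L² − r² sin²θ)].
With r = 0.0946 m, L = 0.2425 m, θ = 107.4°: the bracketed kinematic factor |dx/dθ| = 0.078925 m.
ω = v/|dx/dθ| = 2.36/0.078925 = 29.902 rad/s.

29.9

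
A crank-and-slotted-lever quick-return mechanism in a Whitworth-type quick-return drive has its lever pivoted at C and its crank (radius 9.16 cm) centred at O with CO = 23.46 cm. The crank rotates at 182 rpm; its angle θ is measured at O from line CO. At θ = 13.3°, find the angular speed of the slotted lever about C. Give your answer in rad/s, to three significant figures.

5.31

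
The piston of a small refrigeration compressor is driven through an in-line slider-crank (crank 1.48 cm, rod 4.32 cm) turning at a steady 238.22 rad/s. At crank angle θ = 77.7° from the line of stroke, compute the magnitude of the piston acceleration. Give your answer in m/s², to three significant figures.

ω = 238.2 rad/s
x(θ) = r cosθ + √(L² − r² sin²θ); with ω constant, a = ω²·d²x/dθ².
d²x/dθ² = −r cosθ − r²(cos2θ)/√u − r⁴ sin²2θ/(4u^{3/2}),  u = L² − r² sin²θ = 0.00165714 m².
Substituting r = 0.0148 m, L = 0.0432 m, θ = 77.7°: d²x/dθ² = +0.0017087 m.
a = ω²·d²x/dθ² = (238.2)²·(+0.0017087) = +96.968 m/s²;  |a| = 96.968 m/s².

97.0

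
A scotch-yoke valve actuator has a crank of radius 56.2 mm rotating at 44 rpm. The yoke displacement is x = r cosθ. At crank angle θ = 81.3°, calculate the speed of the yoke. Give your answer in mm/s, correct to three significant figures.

ω = 4.608 rad/s (from 44 rpm).
x = r cosθ ⇒ ẋ = −rω sinθ.
|v| = rω|sinθ| = 0.0562·4.608·|sin 81.3°| = 0.25597 m/s = 255.97 mm/s.

256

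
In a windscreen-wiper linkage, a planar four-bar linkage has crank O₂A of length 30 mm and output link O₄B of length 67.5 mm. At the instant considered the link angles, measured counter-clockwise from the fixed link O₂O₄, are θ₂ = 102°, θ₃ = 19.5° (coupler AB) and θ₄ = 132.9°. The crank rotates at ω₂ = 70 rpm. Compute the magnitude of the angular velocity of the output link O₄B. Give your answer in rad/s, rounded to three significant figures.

ω₂ = 7.33 rad/s (from 70 rpm).
Differentiating the loop-closure r₂e^{iθ₂}+r₃e^{iθ₃}=r₁+r₄e^{iθ₄} gives r₂ω₂e^{iθ₂}+r₃ω₃e^{iθ₃}=r₄ω₄e^{iθ₄}.
Eliminating the other unknown: ω₄ = r₂ω₂ sin(θ₂−θ₃) / [r₄ sin(θ₄−θ₃)].
Numerator sine = +0.99144; denominator sine = +0.91775.
Result = 0.03·7.33·(+0.99144) / (0.0675·(+0.91775)) = +3.5195 rad/s; magnitude 3.5195 rad/s.

3.52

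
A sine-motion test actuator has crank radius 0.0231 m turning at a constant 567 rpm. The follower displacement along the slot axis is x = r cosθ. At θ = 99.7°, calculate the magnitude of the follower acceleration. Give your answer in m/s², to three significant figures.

13.7

ω = 59.38 rad/s (from 567 rpm).
x = r cosθ ⇒ ẍ = −rω² cosθ (ω constant).
|a| = rω²|cosθ| = 0.0231·(59.38)²·|cos 99.7°| = 13.722 m/s².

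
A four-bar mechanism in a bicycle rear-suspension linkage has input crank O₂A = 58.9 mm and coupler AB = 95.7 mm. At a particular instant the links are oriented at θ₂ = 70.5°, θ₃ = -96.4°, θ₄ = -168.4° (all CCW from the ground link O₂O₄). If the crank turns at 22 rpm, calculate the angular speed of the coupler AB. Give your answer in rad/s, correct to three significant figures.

1.28

ω₂ = 2.304 rad/s (from 22 rpm).
Differentiating the loop-closure r₂e^{iθ₂}+r₃e^{iθ₃}=r₁+r₄e^{iθ₄} gives r₂ω₂e^{iθ₂}+r₃ω₃e^{iθ₃}=r₄ω₄e^{iθ₄}.
Eliminating the other unknown: ω₃ = r₂ω₂ sin(θ₄−θ₂) / [r₃ sin(θ₃−θ₄)].
Numerator sine = +0.85627; denominator sine = +0.95106.
Result = 0.0589·2.304·(+0.85627) / (0.0957·(+0.95106)) = +1.2766 rad/s; magnitude 1.2766 rad/s.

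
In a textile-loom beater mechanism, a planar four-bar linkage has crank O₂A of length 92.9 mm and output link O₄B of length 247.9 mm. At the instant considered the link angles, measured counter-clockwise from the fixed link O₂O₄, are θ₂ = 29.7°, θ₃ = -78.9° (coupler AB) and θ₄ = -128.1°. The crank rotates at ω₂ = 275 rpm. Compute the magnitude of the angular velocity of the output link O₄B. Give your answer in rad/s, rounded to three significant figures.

ω₂ = 28.8 rad/s (from 275 rpm).
Differentiating the loop-closure r₂e^{iθ₂}+r₃e^{iθ₃}=r₁+r₄e^{iθ₄} gives r₂ω₂e^{iθ₂}+r₃ω₃e^{iθ₃}=r₄ω₄e^{iθ₄}.
Eliminating the other unknown: ω₄ = r₂ω₂ sin(θ₂−θ₃) / [r₄ sin(θ₄−θ₃)].
Numerator sine = +0.94777; denominator sine = -0.75700.
Result = 0.0929·28.8·(+0.94777) / (0.2479·(-0.75700)) = -13.512 rad/s; magnitude 13.512 rad/s.

13.5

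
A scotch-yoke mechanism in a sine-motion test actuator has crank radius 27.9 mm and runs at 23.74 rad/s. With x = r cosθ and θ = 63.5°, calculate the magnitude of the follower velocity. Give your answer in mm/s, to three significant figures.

593

ω = 23.74 rad/s
x = r cosθ ⇒ ẋ = −rω sinθ.
|v| = rω|sinθ| = 0.0279·23.74·|sin 63.5°| = 0.59276 m/s = 592.76 mm/s.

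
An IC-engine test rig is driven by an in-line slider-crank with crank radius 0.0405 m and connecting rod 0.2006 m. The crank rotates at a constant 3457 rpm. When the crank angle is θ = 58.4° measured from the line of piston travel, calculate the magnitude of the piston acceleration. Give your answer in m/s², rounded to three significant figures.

2300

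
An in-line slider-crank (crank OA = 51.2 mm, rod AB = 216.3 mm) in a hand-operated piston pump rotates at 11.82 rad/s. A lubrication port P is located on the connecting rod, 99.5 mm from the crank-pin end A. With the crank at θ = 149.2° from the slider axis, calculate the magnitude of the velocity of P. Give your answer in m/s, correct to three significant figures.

0.397

ω = 11.82 rad/s.  Crank-pin speed |V_A| = rω = 0.60518 m/s, perpendicular to OA.
Rod angle: sinφ = −(r/L) sinθ ⇒ φ = -6.962°; ω_rod = −rω cosθ/√(L²−r²sin²θ) = +2.4211 rad/s.
V_P = V_A + ω_rod × AP, with AP = 0.0995 m along the rod.
Components: V_Px = −rω sinθ − a·ω_rod·sinφ = -0.28068 m/s;  V_Py = rω cosθ + a·ω_rod·cosφ = -0.2807 m/s.
|V_P| = √(V_Px² + V_Py²) = 0.39696 m/s.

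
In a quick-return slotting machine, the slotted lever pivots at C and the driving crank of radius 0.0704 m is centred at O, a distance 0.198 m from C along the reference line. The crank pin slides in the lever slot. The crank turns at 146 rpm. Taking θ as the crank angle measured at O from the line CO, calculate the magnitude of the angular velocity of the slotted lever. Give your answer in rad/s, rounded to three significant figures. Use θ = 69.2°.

ω = 15.29 rad/s (from 146 rpm).
Crank pin A relative to C: A = (d + r cosθ, r sinθ); lever angle φ = atan2(r sinθ, d + r cosθ).
Differentiating tanφ: φ̇ = rω(d cosθ + r)/(d² + r² + 2dr cosθ).
d² + r² + 2dr cosθ = |CA|² = 0.05406 m²;  d cosθ + r = +0.14071 m.
|ω_lever| = |0.0704·15.29·+0.14071| / 0.05406 = 2.8016 rad/s.

2.80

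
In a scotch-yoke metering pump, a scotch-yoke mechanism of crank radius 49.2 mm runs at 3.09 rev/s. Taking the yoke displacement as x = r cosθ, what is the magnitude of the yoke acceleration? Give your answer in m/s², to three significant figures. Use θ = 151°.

ω = 19.42 rad/s (from 3.09 rev/s).
x = r cosθ ⇒ ẍ = −rω² cosθ (ω constant).
|a| = rω²|cosθ| = 0.0492·(19.42)²·|cos 151°| = 16.22 m/s².

16.2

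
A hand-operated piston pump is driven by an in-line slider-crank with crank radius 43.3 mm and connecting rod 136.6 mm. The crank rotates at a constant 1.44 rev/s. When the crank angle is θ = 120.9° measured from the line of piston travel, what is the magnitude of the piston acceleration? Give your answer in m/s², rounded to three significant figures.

ω = 2π·1.44 = 9.048 rad/s
x(θ) = r cosθ + √(L² − r² sin²θ); with ω constant, a = ω²·d²x/dθ².
d²x/dθ² = −r cosθ − r²(cos2θ)/√u − r⁴ sin²2θ/(4u^{3/2}),  u = L² − r² sin²θ = 0.0172791 m².
Substituting r = 0.0433 m, L = 0.1366 m, θ = 120.9°: d²x/dθ² = +0.028676 m.
a = ω²·d²x/dθ² = (9.048)²·(+0.028676) = +2.3475 m/s²;  |a| = 2.3475 m/s².

2.35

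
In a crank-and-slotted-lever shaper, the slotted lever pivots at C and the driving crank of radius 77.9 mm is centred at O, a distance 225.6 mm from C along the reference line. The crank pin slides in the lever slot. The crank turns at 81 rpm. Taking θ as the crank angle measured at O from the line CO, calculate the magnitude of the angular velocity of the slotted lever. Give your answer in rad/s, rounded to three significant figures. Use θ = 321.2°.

ω = 8.482 rad/s (from 81 rpm).
Crank pin A relative to C: A = (d + r cosθ, r sinθ); lever angle φ = atan2(r sinθ, d + r cosθ).
Differentiating tanφ: φ̇ = rω(d cosθ + r)/(d² + r² + 2dr cosθ).
d² + r² + 2dr cosθ = |CA|² = 0.0843563 m²;  d cosθ + r = +0.25372 m.
|ω_lever| = |0.0779·8.482·+0.25372| / 0.0843563 = 1.9874 rad/s.

1.99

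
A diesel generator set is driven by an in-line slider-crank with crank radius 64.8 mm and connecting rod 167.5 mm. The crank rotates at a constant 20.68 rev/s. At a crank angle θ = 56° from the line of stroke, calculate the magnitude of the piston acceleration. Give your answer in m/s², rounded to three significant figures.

ω = 2π·20.7 = 129.9 rad/s
x(θ) = r cosθ + √(L² − r² sin²θ); with ω constant, a = ω²·d²x/dθ².
d²x/dθ² = −r cosθ − r²(cos2θ)/√u − r⁴ sin²2θ/(4u^{3/2}),  u = L² − r² sin²θ = 0.0251702 m².
Substituting r = 0.0648 m, L = 0.1675 m, θ = 56°: d²x/dθ² = -0.02727 m.
a = ω²·d²x/dθ² = (129.9)²·(-0.02727) = -460.41 m/s²;  |a| = 460.41 m/s².

460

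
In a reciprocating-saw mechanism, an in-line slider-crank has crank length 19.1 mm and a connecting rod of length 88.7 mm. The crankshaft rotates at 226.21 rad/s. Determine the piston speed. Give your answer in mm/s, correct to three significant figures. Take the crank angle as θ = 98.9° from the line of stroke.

4120

ω = 226.2 rad/s
For an in-line slider-crank, x = r cosθ + √(L² − r² sin²θ), so v = −rω sinθ·[1 + r cosθ/√(L² − r² sin²θ)].
With r = 0.0191 m, L = 0.0887 m, θ = 98.9°: √(L² − r² sin²θ) = 0.08667 m.
v = −0.0191·226.2·0.98796·[1 + 0.0191·-0.15471/0.08667] = -4.1231 m/s.
|v| = 4.1231 m/s = 4123.1 mm/s.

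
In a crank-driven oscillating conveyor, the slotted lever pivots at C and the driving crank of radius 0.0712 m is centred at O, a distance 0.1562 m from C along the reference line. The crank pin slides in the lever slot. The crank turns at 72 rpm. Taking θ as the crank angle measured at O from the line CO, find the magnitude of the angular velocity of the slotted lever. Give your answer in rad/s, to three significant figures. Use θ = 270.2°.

1.30

ω = 7.54 rad/s (from 72 rpm).
Crank pin A relative to C: A = (d + r cosθ, r sinθ); lever angle φ = atan2(r sinθ, d + r cosθ).
Differentiating tanφ: φ̇ = rω(d cosθ + r)/(d² + r² + 2dr cosθ).
d² + r² + 2dr cosθ = |CA|² = 0.0295455 m²;  d cosθ + r = +0.071745 m.
|ω_lever| = |0.0712·7.54·+0.071745| / 0.0295455 = 1.3036 rad/s.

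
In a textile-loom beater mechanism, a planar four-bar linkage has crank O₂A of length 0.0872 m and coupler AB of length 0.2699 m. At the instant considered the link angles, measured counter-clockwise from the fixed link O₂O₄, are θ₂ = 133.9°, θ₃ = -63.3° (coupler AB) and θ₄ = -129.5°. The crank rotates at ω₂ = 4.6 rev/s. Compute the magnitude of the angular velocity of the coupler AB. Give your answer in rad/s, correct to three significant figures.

ω₂ = 28.9 rad/s (from 4.6 rev/s).
Differentiating the loop-closure r₂e^{iθ₂}+r₃e^{iθ₃}=r₁+r₄e^{iθ₄} gives r₂ω₂e^{iθ₂}+r₃ω₃e^{iθ₃}=r₄ω₄e^{iθ₄}.
Eliminating the other unknown: ω₃ = r₂ω₂ sin(θ₄−θ₂) / [r₃ sin(θ₃−θ₄)].
Numerator sine = +0.99337; denominator sine = +0.91496.
Result = 0.0872·28.9·(+0.99337) / (0.2699·(+0.91496)) = +10.138 rad/s; magnitude 10.138 rad/s.

10.1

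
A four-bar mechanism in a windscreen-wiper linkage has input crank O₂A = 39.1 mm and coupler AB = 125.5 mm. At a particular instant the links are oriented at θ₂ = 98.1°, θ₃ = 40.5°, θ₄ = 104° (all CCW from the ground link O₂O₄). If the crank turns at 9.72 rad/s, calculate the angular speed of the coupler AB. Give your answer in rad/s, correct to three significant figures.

0.348

ω₂ = 9.72 rad/s
Differentiating the loop-closure r₂e^{iθ₂}+r₃e^{iθ₃}=r₁+r₄e^{iθ₄} gives r₂ω₂e^{iθ₂}+r₃ω₃e^{iθ₃}=r₄ω₄e^{iθ₄}.
Eliminating the other unknown: ω₃ = r₂ω₂ sin(θ₄−θ₂) / [r₃ sin(θ₃−θ₄)].
Numerator sine = +0.10279; denominator sine = -0.89493.
Result = 0.0391·9.72·(+0.10279) / (0.1255·(-0.89493)) = -0.34783 rad/s; magnitude 0.34783 rad/s.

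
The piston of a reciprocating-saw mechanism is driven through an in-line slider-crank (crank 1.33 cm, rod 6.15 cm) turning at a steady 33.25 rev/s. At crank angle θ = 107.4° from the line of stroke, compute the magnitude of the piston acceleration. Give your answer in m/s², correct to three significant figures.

278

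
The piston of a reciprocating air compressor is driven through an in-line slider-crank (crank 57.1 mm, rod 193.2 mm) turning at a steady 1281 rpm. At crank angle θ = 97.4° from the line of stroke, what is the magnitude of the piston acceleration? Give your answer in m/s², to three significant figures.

439

ω = 2π·1281/60 = 134.1 rad/s
x(θ) = r cosθ + √(L² − r² sin²θ); with ω constant, a = ω²·d²x/dθ².
d²x/dθ² = −r cosθ − r²(cos2θ)/√u − r⁴ sin²2θ/(4u^{3/2}),  u = L² − r² sin²θ = 0.0341199 m².
Substituting r = 0.0571 m, L = 0.1932 m, θ = 97.4°: d²x/dθ² = +0.024392 m.
a = ω²·d²x/dθ² = (134.1)²·(+0.024392) = +438.94 m/s²;  |a| = 438.94 m/s².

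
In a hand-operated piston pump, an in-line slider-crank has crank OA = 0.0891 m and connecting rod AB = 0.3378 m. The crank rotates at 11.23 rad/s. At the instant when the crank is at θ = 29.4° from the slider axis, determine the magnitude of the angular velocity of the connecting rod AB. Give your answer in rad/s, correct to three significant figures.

ω = 11.23 rad/s
The rod makes angle φ with the slider axis where L sinφ = r sinθ; differentiating, L cosφ·φ̇ = r ω cosθ.
L cosφ = √(L² − r² sin²θ) = 0.33496 m.
|ω_rod| = r ω |cosθ| / √(L² − r² sin²θ) = 0.0891·11.23·0.87121/0.33496 = 2.6025 rad/s.

2.60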